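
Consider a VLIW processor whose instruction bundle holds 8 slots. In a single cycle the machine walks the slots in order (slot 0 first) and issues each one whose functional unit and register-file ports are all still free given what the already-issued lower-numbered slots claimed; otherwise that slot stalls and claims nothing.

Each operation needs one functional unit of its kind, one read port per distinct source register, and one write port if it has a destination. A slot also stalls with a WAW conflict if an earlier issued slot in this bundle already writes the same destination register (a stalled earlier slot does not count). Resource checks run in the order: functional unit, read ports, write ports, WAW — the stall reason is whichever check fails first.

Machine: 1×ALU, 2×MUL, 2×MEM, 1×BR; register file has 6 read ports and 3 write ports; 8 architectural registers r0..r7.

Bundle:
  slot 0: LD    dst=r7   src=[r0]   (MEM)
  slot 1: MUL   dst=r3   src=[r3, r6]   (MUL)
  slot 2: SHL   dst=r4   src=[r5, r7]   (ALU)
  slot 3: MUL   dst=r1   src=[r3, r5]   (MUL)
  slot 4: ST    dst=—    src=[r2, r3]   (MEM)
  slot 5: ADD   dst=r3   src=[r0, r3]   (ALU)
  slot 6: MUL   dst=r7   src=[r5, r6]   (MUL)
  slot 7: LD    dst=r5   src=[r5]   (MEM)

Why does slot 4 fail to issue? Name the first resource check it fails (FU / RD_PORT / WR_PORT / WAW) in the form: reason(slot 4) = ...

reason(slot 4) = RD_PORT

[0] MEM needs rd=1 wr=1: ok; after: ALU=1 MUL=2 MEM=1 BR=1, R=5, W=2
[1] MUL needs rd=2 wr=1: ok; after: ALU=1 MUL=1 MEM=1 BR=1, R=3, W=1
[2] ALU needs rd=2 wr=1: ok; after: ALU=0 MUL=1 MEM=1 BR=1, R=1, W=0
[3] MUL needs rd=2 wr=1: RD_PORT; after: ALU=0 MUL=1 MEM=1 BR=1, R=1, W=0
[4] MEM needs rd=2 wr=0: RD_PORT; after: ALU=0 MUL=1 MEM=1 BR=1, R=1, W=0
[5] ALU needs rd=2 wr=1: FU; after: ALU=0 MUL=1 MEM=1 BR=1, R=1, W=0
[6] MUL needs rd=2 wr=1: RD_PORT; after: ALU=0 MUL=1 MEM=1 BR=1, R=1, W=0
[7] MEM needs rd=1 wr=1: WR_PORT; after: ALU=0 MUL=1 MEM=1 BR=1, R=1, W=0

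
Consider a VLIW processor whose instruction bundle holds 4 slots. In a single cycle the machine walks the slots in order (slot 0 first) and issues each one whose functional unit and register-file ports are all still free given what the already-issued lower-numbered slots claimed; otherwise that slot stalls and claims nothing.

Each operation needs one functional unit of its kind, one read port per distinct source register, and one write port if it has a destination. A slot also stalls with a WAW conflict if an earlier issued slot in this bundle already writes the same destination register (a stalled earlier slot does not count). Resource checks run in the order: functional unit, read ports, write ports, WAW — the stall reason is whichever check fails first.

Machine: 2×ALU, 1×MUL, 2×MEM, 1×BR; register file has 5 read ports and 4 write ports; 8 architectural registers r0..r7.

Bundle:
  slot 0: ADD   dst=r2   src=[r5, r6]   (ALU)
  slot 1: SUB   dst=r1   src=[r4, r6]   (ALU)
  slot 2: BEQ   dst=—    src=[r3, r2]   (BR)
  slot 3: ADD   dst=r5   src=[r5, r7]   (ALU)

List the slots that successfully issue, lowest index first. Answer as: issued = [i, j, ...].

issued = [0, 1]

#0 ALU src=r5,r6 dispatched  <A:1 Mu:1 Ld:2 B:1 rd:3 wr:3>
#1 ALU src=r4,r6 dispatched  <A:0 Mu:1 Ld:2 B:1 rd:1 wr:2>
#2 BR src=r3,r2 held:RD_PORT  <A:0 Mu:1 Ld:2 B:1 rd:1 wr:2>
#3 ALU src=r5,r7 held:FU  <A:0 Mu:1 Ld:2 B:1 rd:1 wr:2>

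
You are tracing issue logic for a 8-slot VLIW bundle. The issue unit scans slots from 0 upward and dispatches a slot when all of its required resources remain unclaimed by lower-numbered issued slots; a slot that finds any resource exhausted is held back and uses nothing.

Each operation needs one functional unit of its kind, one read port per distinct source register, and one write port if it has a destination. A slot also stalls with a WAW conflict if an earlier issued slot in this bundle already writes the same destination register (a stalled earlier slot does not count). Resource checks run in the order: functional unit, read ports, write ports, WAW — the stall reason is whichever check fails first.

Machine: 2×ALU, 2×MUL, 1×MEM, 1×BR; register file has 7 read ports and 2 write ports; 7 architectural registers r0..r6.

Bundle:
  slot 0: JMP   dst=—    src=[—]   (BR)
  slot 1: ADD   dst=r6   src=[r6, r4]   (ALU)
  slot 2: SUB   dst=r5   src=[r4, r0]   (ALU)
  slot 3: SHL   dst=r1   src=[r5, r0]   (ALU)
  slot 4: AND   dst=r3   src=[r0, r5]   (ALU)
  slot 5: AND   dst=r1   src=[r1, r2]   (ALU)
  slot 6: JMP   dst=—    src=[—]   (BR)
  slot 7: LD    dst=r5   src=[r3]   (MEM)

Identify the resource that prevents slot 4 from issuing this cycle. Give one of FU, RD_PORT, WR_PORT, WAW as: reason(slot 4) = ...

(0) want 1×BR +0rd +0wr — yes → AL2|MU2|ME1|BR0|rd7|wr2
(1) want 1×ALU +2rd +1wr — yes → AL1|MU2|ME1|BR0|rd5|wr1
(2) want 1×ALU +2rd +1wr — yes → AL0|MU2|ME1|BR0|rd3|wr0
(3) want 1×ALU +2rd +1wr — FU → AL0|MU2|ME1|BR0|rd3|wr0
(4) want 1×ALU +2rd +1wr — FU → AL0|MU2|ME1|BR0|rd3|wr0
(5) want 1×ALU +2rd +1wr — FU → AL0|MU2|ME1|BR0|rd3|wr0
(6) want 1×BR +0rd +0wr — FU → AL0|MU2|ME1|BR0|rd3|wr0
(7) want 1×MEM +1rd +1wr — WR_PORT → AL0|MU2|ME1|BR0|rd3|wr0

reason(slot 4) = FU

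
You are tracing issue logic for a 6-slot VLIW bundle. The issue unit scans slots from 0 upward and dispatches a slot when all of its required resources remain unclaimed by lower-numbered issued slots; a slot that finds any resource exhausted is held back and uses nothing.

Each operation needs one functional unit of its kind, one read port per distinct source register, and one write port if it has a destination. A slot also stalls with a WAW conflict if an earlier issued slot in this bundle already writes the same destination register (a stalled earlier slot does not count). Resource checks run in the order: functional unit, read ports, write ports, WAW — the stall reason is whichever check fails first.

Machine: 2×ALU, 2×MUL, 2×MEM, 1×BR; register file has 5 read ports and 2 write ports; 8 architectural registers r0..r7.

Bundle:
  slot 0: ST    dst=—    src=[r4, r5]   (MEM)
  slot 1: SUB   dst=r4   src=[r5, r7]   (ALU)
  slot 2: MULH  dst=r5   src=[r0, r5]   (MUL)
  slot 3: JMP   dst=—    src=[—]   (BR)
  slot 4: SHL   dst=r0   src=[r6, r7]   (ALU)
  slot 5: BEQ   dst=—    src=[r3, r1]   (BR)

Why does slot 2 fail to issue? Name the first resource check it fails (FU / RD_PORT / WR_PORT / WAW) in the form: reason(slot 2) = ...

[0] MEM needs rd=2 wr=0: ok; after: ALU=2 MUL=2 MEM=1 BR=1, R=3, W=2
[1] ALU needs rd=2 wr=1: ok; after: ALU=1 MUL=2 MEM=1 BR=1, R=1, W=1
[2] MUL needs rd=2 wr=1: RD_PORT; after: ALU=1 MUL=2 MEM=1 BR=1, R=1, W=1
[3] BR needs rd=0 wr=0: ok; after: ALU=1 MUL=2 MEM=1 BR=0, R=1, W=1
[4] ALU needs rd=2 wr=1: RD_PORT; after: ALU=1 MUL=2 MEM=1 BR=0, R=1, W=1
[5] BR needs rd=2 wr=0: FU; after: ALU=1 MUL=2 MEM=1 BR=0, R=1, W=1

reason(slot 2) = RD_PORT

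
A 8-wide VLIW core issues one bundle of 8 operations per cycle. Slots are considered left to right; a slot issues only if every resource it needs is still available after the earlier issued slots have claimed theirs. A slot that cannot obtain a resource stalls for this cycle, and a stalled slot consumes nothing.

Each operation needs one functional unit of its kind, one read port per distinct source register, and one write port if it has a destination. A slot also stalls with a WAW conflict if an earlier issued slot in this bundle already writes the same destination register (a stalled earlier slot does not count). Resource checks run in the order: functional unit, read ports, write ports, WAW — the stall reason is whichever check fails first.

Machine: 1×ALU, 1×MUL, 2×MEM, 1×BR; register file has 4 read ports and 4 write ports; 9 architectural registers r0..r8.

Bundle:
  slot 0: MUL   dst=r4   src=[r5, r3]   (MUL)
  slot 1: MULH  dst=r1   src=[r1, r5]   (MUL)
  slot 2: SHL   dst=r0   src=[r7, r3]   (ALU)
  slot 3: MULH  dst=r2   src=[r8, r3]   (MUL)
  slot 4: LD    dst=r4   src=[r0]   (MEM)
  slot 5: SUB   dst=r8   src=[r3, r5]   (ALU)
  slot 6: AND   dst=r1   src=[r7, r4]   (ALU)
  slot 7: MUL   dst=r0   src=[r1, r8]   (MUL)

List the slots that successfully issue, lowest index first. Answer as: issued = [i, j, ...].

slot 0 (MUL): ISSUE — free A1,Mu0,Ld2,B1 rp2 wp3
slot 1 (MUL): stall FU — free A1,Mu0,Ld2,B1 rp2 wp3
slot 2 (ALU): ISSUE — free A0,Mu0,Ld2,B1 rp0 wp2
slot 3 (MUL): stall FU — free A0,Mu0,Ld2,B1 rp0 wp2
slot 4 (MEM): stall RD_PORT — free A0,Mu0,Ld2,B1 rp0 wp2
slot 5 (ALU): stall FU — free A0,Mu0,Ld2,B1 rp0 wp2
slot 6 (ALU): stall FU — free A0,Mu0,Ld2,B1 rp0 wp2
slot 7 (MUL): stall FU — free A0,Mu0,Ld2,B1 rp0 wp2

issued = [0, 2]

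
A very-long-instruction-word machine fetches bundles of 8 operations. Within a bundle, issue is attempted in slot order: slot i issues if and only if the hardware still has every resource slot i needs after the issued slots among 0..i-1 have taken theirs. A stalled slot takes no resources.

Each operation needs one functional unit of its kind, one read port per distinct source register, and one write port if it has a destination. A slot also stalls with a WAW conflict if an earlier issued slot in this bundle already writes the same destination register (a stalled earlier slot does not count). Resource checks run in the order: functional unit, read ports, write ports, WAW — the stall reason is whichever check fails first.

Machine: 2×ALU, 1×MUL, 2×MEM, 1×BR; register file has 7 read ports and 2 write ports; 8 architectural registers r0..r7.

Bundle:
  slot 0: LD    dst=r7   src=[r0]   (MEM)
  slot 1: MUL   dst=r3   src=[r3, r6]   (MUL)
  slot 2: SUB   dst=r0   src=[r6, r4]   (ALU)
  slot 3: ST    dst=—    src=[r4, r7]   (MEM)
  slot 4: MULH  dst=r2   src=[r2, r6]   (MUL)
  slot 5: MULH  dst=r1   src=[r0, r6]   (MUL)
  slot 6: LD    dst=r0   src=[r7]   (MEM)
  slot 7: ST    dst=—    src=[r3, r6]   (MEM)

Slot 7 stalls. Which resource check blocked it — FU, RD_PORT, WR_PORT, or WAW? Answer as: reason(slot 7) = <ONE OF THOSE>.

reason(slot 7) = FU

  0. MEM→r7 ⇒ go  {2A/1Mu/1Ld/1B | 6r 1w}
  1. MUL→r3 ⇒ go  {2A/0Mu/1Ld/1B | 4r 0w}
  2. ALU→r0 ⇒ no(WR_PORT)  {2A/0Mu/1Ld/1B | 4r 0w}
  3. MEM ⇒ go  {2A/0Mu/0Ld/1B | 2r 0w}
  4. MUL→r2 ⇒ no(FU)  {2A/0Mu/0Ld/1B | 2r 0w}
  5. MUL→r1 ⇒ no(FU)  {2A/0Mu/0Ld/1B | 2r 0w}
  6. MEM→r0 ⇒ no(FU)  {2A/0Mu/0Ld/1B | 2r 0w}
  7. MEM ⇒ no(FU)  {2A/0Mu/0Ld/1B | 2r 0w}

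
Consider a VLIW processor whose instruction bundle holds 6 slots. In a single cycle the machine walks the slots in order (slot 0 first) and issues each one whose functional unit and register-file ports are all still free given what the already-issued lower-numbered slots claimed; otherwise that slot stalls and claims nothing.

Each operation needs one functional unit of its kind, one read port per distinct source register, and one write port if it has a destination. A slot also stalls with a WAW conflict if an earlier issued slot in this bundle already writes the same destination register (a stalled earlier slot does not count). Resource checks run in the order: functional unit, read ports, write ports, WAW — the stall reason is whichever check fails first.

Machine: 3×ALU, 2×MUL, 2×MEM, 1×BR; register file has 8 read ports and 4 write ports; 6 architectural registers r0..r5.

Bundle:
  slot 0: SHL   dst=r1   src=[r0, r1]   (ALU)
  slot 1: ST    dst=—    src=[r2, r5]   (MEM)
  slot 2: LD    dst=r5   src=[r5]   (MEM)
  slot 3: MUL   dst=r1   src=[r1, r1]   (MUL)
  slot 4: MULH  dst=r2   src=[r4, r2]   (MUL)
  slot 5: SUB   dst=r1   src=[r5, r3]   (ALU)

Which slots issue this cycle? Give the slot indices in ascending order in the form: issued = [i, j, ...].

issued = [0, 1, 2, 4]

#0 ALU src=r0,r1 dispatched  <A:2 Mu:2 Ld:2 B:1 rd:6 wr:3>
#1 MEM src=r2,r5 dispatched  <A:2 Mu:2 Ld:1 B:1 rd:4 wr:3>
#2 MEM src=r5 dispatched  <A:2 Mu:2 Ld:0 B:1 rd:3 wr:2>
#3 MUL src=r1,r1 held:WAW  <A:2 Mu:2 Ld:0 B:1 rd:3 wr:2>
#4 MUL src=r4,r2 dispatched  <A:2 Mu:1 Ld:0 B:1 rd:1 wr:1>
#5 ALU src=r5,r3 held:RD_PORT  <A:2 Mu:1 Ld:0 B:1 rd:1 wr:1>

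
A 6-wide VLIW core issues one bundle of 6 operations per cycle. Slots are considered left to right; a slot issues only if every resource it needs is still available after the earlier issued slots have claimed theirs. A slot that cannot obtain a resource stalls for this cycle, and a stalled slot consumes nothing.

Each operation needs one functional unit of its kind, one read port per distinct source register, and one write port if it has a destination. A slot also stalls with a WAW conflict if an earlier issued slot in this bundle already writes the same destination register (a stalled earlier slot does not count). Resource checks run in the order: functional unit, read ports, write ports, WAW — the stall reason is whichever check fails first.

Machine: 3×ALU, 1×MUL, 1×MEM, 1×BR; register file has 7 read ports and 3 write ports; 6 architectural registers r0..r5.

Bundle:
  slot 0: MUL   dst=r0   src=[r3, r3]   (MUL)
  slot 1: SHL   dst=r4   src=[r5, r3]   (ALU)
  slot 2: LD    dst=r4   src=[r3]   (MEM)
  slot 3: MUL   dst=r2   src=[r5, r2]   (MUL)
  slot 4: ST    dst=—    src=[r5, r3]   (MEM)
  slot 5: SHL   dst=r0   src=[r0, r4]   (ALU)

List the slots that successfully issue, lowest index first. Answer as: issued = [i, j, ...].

issued = [0, 1, 4]

#0 MUL src=r3,r3 dispatched  <A:3 Mu:0 Ld:1 B:1 rd:6 wr:2>
#1 ALU src=r5,r3 dispatched  <A:2 Mu:0 Ld:1 B:1 rd:4 wr:1>
#2 MEM src=r3 held:WAW  <A:2 Mu:0 Ld:1 B:1 rd:4 wr:1>
#3 MUL src=r5,r2 held:FU  <A:2 Mu:0 Ld:1 B:1 rd:4 wr:1>
#4 MEM src=r5,r3 dispatched  <A:2 Mu:0 Ld:0 B:1 rd:2 wr:1>
#5 ALU src=r0,r4 held:WAW  <A:2 Mu:0 Ld:0 B:1 rd:2 wr:1>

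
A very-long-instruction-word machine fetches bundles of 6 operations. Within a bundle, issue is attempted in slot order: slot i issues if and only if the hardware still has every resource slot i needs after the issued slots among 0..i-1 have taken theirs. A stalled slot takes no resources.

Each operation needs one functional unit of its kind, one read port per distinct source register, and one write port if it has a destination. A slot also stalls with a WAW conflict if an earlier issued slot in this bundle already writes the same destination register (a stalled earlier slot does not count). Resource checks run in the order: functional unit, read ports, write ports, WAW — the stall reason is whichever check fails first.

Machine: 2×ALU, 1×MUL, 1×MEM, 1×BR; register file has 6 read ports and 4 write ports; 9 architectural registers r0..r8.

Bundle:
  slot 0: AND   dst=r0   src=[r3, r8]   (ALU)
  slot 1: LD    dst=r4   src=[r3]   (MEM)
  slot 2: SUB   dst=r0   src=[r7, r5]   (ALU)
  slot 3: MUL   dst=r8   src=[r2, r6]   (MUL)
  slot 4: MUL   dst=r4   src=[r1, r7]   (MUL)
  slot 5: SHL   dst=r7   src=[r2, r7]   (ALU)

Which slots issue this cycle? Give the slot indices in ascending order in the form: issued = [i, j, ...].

#0 ALU src=r3,r8 dispatched  <A:1 Mu:1 Ld:1 B:1 rd:4 wr:3>
#1 MEM src=r3 dispatched  <A:1 Mu:1 Ld:0 B:1 rd:3 wr:2>
#2 ALU src=r7,r5 held:WAW  <A:1 Mu:1 Ld:0 B:1 rd:3 wr:2>
#3 MUL src=r2,r6 dispatched  <A:1 Mu:0 Ld:0 B:1 rd:1 wr:1>
#4 MUL src=r1,r7 held:FU  <A:1 Mu:0 Ld:0 B:1 rd:1 wr:1>
#5 ALU src=r2,r7 held:RD_PORT  <A:1 Mu:0 Ld:0 B:1 rd:1 wr:1>

issued = [0, 1, 3]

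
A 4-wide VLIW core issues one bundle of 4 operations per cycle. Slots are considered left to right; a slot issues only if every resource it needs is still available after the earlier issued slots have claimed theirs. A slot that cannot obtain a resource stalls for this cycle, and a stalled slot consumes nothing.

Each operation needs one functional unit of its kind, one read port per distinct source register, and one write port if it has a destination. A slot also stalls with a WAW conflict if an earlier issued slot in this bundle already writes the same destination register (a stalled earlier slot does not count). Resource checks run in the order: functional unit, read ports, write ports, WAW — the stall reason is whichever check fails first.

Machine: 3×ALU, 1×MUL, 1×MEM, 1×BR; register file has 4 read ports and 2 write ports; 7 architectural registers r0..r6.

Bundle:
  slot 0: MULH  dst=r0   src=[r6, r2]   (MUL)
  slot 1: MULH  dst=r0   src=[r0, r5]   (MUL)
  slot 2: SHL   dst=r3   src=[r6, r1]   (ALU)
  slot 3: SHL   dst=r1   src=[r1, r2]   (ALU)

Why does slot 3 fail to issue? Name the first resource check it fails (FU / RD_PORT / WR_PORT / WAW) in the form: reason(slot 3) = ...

reason(slot 3) = RD_PORT

#0 MUL src=r6,r2 dispatched  <A:3 Mu:0 Ld:1 B:1 rd:2 wr:1>
#1 MUL src=r0,r5 held:FU  <A:3 Mu:0 Ld:1 B:1 rd:2 wr:1>
#2 ALU src=r6,r1 dispatched  <A:2 Mu:0 Ld:1 B:1 rd:0 wr:0>
#3 ALU src=r1,r2 held:RD_PORT  <A:2 Mu:0 Ld:1 B:1 rd:0 wr:0>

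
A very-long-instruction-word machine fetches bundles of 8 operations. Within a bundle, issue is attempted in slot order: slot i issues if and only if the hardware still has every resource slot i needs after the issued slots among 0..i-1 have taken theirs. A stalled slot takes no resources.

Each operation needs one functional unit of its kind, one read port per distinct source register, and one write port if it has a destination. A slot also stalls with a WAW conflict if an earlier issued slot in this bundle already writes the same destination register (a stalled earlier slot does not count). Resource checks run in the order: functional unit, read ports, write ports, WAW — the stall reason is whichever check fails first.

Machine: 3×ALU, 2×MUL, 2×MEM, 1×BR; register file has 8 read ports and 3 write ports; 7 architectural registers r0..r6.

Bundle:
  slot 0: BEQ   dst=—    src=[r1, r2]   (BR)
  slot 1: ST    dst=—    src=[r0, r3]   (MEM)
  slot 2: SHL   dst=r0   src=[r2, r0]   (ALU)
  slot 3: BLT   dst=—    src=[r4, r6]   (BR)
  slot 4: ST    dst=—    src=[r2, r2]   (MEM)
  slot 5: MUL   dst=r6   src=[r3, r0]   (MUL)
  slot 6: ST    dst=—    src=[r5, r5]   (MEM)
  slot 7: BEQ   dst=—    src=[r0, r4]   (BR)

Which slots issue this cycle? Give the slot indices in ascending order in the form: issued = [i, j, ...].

issued = [0, 1, 2, 4]

(0) want 1×BR +2rd +0wr — yes → AL3|MU2|ME2|BR0|rd6|wr3
(1) want 1×MEM +2rd +0wr — yes → AL3|MU2|ME1|BR0|rd4|wr3
(2) want 1×ALU +2rd +1wr — yes → AL2|MU2|ME1|BR0|rd2|wr2
(3) want 1×BR +2rd +0wr — FU → AL2|MU2|ME1|BR0|rd2|wr2
(4) want 1×MEM +1rd +0wr — yes → AL2|MU2|ME0|BR0|rd1|wr2
(5) want 1×MUL +2rd +1wr — RD_PORT → AL2|MU2|ME0|BR0|rd1|wr2
(6) want 1×MEM +1rd +0wr — FU → AL2|MU2|ME0|BR0|rd1|wr2
(7) want 1×BR +2rd +0wr — FU → AL2|MU2|ME0|BR0|rd1|wr2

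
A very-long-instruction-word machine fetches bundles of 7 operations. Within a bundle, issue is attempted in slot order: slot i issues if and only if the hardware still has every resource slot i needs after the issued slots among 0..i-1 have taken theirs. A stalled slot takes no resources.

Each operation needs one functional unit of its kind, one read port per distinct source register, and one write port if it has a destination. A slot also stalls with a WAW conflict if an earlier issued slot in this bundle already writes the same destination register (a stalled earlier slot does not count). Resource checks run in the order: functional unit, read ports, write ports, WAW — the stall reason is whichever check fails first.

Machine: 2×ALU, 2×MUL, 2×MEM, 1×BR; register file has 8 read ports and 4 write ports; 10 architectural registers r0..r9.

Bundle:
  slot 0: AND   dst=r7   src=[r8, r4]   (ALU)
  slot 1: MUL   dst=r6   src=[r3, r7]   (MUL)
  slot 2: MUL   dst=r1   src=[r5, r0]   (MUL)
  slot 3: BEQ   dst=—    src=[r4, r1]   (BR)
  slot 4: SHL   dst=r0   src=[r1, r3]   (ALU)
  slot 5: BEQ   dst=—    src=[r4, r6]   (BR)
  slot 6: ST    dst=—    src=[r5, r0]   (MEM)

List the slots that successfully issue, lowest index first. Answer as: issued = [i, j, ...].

issued = [0, 1, 2, 3]

  0. ALU→r7 ⇒ go  {1A/2Mu/2Ld/1B | 6r 3w}
  1. MUL→r6 ⇒ go  {1A/1Mu/2Ld/1B | 4r 2w}
  2. MUL→r1 ⇒ go  {1A/0Mu/2Ld/1B | 2r 1w}
  3. BR ⇒ go  {1A/0Mu/2Ld/0B | 0r 1w}
  4. ALU→r0 ⇒ no(RD_PORT)  {1A/0Mu/2Ld/0B | 0r 1w}
  5. BR ⇒ no(FU)  {1A/0Mu/2Ld/0B | 0r 1w}
  6. MEM ⇒ no(RD_PORT)  {1A/0Mu/2Ld/0B | 0r 1w}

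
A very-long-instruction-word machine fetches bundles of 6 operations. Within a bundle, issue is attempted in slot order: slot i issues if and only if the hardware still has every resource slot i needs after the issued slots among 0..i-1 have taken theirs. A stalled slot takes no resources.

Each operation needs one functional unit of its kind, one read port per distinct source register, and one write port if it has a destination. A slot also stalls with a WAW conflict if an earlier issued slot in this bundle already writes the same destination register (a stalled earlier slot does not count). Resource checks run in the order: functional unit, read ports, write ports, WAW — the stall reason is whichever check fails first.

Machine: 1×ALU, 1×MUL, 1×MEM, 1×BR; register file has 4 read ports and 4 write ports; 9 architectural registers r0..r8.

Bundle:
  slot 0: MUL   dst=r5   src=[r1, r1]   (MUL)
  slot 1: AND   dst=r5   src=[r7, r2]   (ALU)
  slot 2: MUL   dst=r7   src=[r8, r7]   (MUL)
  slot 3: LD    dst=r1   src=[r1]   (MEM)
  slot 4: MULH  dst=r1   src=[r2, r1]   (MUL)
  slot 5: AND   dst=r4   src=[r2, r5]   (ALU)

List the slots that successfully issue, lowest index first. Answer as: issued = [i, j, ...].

#0 MUL src=r1,r1 dispatched  <A:1 Mu:0 Ld:1 B:1 rd:3 wr:3>
#1 ALU src=r7,r2 held:WAW  <A:1 Mu:0 Ld:1 B:1 rd:3 wr:3>
#2 MUL src=r8,r7 held:FU  <A:1 Mu:0 Ld:1 B:1 rd:3 wr:3>
#3 MEM src=r1 dispatched  <A:1 Mu:0 Ld:0 B:1 rd:2 wr:2>
#4 MUL src=r2,r1 held:FU  <A:1 Mu:0 Ld:0 B:1 rd:2 wr:2>
#5 ALU src=r2,r5 dispatched  <A:0 Mu:0 Ld:0 B:1 rd:0 wr:1>

issued = [0, 3, 5]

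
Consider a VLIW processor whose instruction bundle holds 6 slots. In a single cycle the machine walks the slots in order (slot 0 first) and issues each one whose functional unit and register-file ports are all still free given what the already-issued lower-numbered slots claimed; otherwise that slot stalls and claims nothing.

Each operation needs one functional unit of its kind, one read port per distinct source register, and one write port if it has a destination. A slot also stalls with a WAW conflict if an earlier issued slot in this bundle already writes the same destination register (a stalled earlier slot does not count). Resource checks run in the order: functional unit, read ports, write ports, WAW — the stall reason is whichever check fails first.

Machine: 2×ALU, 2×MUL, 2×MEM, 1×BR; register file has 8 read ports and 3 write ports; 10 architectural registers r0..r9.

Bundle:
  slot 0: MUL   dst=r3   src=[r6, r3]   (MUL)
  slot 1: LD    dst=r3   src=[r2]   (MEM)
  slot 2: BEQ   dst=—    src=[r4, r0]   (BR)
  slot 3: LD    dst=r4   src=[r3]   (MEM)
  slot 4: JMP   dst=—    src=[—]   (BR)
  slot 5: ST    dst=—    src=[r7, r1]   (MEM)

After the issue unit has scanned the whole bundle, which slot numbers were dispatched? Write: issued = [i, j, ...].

  0. MUL→r3 ⇒ go  {2A/1Mu/2Ld/1B | 6r 2w}
  1. MEM→r3 ⇒ no(WAW)  {2A/1Mu/2Ld/1B | 6r 2w}
  2. BR ⇒ go  {2A/1Mu/2Ld/0B | 4r 2w}
  3. MEM→r4 ⇒ go  {2A/1Mu/1Ld/0B | 3r 1w}
  4. BR ⇒ no(FU)  {2A/1Mu/1Ld/0B | 3r 1w}
  5. MEM ⇒ go  {2A/1Mu/0Ld/0B | 1r 1w}

issued = [0, 2, 3, 5]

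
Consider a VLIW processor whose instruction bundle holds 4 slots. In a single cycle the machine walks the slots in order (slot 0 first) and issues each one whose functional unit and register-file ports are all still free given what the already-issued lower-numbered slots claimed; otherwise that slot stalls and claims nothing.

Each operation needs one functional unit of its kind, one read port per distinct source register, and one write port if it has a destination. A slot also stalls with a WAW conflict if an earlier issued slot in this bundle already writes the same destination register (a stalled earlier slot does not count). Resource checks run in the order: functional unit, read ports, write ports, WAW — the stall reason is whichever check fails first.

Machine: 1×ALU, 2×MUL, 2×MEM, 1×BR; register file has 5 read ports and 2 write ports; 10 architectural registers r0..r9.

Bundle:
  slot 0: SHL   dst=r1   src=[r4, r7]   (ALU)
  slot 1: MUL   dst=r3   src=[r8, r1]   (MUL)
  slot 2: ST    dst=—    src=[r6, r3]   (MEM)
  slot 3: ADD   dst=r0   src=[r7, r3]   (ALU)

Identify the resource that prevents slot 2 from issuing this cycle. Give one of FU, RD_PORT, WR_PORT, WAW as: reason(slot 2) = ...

reason(slot 2) = RD_PORT

#0 ALU src=r4,r7 dispatched  <A:0 Mu:2 Ld:2 B:1 rd:3 wr:1>
#1 MUL src=r8,r1 dispatched  <A:0 Mu:1 Ld:2 B:1 rd:1 wr:0>
#2 MEM src=r6,r3 held:RD_PORT  <A:0 Mu:1 Ld:2 B:1 rd:1 wr:0>
#3 ALU src=r7,r3 held:FU  <A:0 Mu:1 Ld:2 B:1 rd:1 wr:0>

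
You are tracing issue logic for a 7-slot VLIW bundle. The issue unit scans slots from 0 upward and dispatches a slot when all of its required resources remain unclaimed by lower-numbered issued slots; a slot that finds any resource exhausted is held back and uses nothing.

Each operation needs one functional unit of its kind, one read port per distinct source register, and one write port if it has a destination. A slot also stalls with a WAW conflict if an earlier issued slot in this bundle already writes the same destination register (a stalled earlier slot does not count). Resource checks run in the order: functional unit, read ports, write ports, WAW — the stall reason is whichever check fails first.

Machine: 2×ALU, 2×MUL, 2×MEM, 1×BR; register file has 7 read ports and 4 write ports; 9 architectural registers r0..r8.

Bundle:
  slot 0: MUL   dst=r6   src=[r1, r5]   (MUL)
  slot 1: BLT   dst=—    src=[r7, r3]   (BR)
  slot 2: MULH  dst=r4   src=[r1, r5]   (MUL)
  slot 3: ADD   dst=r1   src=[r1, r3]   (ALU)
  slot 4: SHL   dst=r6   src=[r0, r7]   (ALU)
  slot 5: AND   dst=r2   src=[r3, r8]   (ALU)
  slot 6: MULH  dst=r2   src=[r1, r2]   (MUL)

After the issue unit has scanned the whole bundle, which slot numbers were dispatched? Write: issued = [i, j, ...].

issued = [0, 1, 2]

  0. MUL→r6 ⇒ go  {2A/1Mu/2Ld/1B | 5r 3w}
  1. BR ⇒ go  {2A/1Mu/2Ld/0B | 3r 3w}
  2. MUL→r4 ⇒ go  {2A/0Mu/2Ld/0B | 1r 2w}
  3. ALU→r1 ⇒ no(RD_PORT)  {2A/0Mu/2Ld/0B | 1r 2w}
  4. ALU→r6 ⇒ no(RD_PORT)  {2A/0Mu/2Ld/0B | 1r 2w}
  5. ALU→r2 ⇒ no(RD_PORT)  {2A/0Mu/2Ld/0B | 1r 2w}
  6. MUL→r2 ⇒ no(FU)  {2A/0Mu/2Ld/0B | 1r 2w}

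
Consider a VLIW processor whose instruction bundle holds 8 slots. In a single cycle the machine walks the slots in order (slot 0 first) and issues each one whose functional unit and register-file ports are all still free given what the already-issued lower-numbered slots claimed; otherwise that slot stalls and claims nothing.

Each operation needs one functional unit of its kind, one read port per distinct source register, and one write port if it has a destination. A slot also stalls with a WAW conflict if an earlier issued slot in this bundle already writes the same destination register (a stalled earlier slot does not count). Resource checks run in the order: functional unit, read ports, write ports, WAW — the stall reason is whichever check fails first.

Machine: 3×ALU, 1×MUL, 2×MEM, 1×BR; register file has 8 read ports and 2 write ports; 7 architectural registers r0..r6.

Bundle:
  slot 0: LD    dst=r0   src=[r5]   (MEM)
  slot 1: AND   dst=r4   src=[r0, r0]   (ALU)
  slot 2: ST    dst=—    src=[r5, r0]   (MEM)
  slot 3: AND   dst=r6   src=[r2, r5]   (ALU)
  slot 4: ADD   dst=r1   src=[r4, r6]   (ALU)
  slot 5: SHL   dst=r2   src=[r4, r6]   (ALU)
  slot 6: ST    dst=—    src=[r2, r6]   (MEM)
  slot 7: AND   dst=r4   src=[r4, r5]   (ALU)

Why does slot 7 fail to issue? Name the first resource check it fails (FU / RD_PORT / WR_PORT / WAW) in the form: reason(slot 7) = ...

#0 MEM src=r5 dispatched  <A:3 Mu:1 Ld:1 B:1 rd:7 wr:1>
#1 ALU src=r0,r0 dispatched  <A:2 Mu:1 Ld:1 B:1 rd:6 wr:0>
#2 MEM src=r5,r0 dispatched  <A:2 Mu:1 Ld:0 B:1 rd:4 wr:0>
#3 ALU src=r2,r5 held:WR_PORT  <A:2 Mu:1 Ld:0 B:1 rd:4 wr:0>
#4 ALU src=r4,r6 held:WR_PORT  <A:2 Mu:1 Ld:0 B:1 rd:4 wr:0>
#5 ALU src=r4,r6 held:WR_PORT  <A:2 Mu:1 Ld:0 B:1 rd:4 wr:0>
#6 MEM src=r2,r6 held:FU  <A:2 Mu:1 Ld:0 B:1 rd:4 wr:0>
#7 ALU src=r4,r5 held:WR_PORT  <A:2 Mu:1 Ld:0 B:1 rd:4 wr:0>

reason(slot 7) = WR_PORT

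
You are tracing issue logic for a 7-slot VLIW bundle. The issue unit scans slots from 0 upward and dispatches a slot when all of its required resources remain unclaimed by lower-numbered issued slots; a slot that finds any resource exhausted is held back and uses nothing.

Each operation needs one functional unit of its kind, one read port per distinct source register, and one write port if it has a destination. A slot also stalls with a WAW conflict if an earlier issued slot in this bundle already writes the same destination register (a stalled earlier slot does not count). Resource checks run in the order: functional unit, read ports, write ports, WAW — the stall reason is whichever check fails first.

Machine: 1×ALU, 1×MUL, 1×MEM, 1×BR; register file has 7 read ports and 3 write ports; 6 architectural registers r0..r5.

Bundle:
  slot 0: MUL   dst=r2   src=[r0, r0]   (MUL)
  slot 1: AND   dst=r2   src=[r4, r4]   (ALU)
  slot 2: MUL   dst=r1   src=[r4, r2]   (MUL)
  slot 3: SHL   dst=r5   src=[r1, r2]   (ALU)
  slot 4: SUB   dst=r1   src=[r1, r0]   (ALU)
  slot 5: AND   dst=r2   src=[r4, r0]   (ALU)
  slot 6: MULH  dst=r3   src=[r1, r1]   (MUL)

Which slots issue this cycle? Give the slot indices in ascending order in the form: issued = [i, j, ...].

issued = [0, 3]

[0] MUL needs rd=1 wr=1: ok; after: ALU=1 MUL=0 MEM=1 BR=1, R=6, W=2
[1] ALU needs rd=1 wr=1: WAW; after: ALU=1 MUL=0 MEM=1 BR=1, R=6, W=2
[2] MUL needs rd=2 wr=1: FU; after: ALU=1 MUL=0 MEM=1 BR=1, R=6, W=2
[3] ALU needs rd=2 wr=1: ok; after: ALU=0 MUL=0 MEM=1 BR=1, R=4, W=1
[4] ALU needs rd=2 wr=1: FU; after: ALU=0 MUL=0 MEM=1 BR=1, R=4, W=1
[5] ALU needs rd=2 wr=1: FU; after: ALU=0 MUL=0 MEM=1 BR=1, R=4, W=1
[6] MUL needs rd=1 wr=1: FU; after: ALU=0 MUL=0 MEM=1 BR=1, R=4, W=1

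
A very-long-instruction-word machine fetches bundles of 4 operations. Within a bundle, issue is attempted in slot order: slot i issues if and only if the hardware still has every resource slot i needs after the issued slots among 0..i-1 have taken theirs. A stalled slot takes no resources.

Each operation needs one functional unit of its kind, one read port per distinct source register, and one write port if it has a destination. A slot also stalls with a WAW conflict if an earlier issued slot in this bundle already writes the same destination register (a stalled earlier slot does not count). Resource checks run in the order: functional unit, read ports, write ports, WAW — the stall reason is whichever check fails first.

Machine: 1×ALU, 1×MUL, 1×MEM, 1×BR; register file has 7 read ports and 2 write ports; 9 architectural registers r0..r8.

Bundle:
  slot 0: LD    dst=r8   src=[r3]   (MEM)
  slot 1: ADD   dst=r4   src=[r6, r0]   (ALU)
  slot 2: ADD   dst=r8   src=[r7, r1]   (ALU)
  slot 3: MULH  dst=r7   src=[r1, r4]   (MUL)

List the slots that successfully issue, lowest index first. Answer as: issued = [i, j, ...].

slot 0 (MEM): ISSUE — free A1,Mu1,Ld0,B1 rp6 wp1
slot 1 (ALU): ISSUE — free A0,Mu1,Ld0,B1 rp4 wp0
slot 2 (ALU): stall FU — free A0,Mu1,Ld0,B1 rp4 wp0
slot 3 (MUL): stall WR_PORT — free A0,Mu1,Ld0,B1 rp4 wp0

issued = [0, 1]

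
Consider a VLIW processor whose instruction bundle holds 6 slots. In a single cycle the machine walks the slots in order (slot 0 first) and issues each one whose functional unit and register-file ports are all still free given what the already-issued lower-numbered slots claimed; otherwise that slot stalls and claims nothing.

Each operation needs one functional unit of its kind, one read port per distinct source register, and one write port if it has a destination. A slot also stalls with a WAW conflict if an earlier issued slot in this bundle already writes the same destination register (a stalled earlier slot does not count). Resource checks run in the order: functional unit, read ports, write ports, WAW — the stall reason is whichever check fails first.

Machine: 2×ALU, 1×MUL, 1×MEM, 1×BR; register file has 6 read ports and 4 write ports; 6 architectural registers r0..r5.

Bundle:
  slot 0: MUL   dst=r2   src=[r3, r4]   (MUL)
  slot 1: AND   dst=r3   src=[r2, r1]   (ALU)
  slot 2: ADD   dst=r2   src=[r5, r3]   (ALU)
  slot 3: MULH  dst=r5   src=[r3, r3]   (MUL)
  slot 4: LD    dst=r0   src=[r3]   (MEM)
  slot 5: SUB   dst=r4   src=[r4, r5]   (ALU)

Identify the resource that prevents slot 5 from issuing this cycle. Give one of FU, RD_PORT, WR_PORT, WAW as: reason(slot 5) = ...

[0] MUL needs rd=2 wr=1: ok; after: ALU=2 MUL=0 MEM=1 BR=1, R=4, W=3
[1] ALU needs rd=2 wr=1: ok; after: ALU=1 MUL=0 MEM=1 BR=1, R=2, W=2
[2] ALU needs rd=2 wr=1: WAW; after: ALU=1 MUL=0 MEM=1 BR=1, R=2, W=2
[3] MUL needs rd=1 wr=1: FU; after: ALU=1 MUL=0 MEM=1 BR=1, R=2, W=2
[4] MEM needs rd=1 wr=1: ok; after: ALU=1 MUL=0 MEM=0 BR=1, R=1, W=1
[5] ALU needs rd=2 wr=1: RD_PORT; after: ALU=1 MUL=0 MEM=0 BR=1, R=1, W=1

reason(slot 5) = RD_PORT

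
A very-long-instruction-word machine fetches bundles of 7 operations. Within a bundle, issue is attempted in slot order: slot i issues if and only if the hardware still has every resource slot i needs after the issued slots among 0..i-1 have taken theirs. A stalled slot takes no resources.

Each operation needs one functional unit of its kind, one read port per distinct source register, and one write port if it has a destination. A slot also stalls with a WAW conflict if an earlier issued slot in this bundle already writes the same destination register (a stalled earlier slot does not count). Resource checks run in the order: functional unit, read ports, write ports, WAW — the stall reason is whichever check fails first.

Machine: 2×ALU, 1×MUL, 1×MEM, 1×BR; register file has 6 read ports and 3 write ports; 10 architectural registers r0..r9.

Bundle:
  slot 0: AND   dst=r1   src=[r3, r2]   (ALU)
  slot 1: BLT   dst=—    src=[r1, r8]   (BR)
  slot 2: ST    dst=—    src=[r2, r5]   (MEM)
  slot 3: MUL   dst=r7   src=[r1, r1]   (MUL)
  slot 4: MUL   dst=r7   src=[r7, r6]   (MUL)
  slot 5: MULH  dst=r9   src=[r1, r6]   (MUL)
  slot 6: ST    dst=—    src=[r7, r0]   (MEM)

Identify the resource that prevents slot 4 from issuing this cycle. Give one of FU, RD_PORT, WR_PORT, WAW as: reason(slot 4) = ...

  0. ALU→r1 ⇒ go  {1A/1Mu/1Ld/1B | 4r 2w}
  1. BR ⇒ go  {1A/1Mu/1Ld/0B | 2r 2w}
  2. MEM ⇒ go  {1A/1Mu/0Ld/0B | 0r 2w}
  3. MUL→r7 ⇒ no(RD_PORT)  {1A/1Mu/0Ld/0B | 0r 2w}
  4. MUL→r7 ⇒ no(RD_PORT)  {1A/1Mu/0Ld/0B | 0r 2w}
  5. MUL→r9 ⇒ no(RD_PORT)  {1A/1Mu/0Ld/0B | 0r 2w}
  6. MEM ⇒ no(FU)  {1A/1Mu/0Ld/0B | 0r 2w}

reason(slot 4) = RD_PORT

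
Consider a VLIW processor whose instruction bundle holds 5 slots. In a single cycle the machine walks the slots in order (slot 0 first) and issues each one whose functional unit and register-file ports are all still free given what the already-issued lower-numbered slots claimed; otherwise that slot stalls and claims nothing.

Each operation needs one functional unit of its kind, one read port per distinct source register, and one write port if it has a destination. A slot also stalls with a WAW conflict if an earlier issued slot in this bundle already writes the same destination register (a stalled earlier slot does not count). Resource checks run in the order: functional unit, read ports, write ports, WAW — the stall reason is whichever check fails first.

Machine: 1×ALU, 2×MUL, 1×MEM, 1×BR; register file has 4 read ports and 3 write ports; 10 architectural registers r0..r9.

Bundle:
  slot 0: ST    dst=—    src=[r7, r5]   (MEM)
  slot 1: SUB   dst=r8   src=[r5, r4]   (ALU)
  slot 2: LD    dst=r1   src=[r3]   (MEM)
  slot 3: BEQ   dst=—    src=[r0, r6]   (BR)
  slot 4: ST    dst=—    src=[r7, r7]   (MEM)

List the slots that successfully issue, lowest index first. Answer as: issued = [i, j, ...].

issued = [0, 1]

(0) want 1×MEM +2rd +0wr — yes → AL1|MU2|ME0|BR1|rd2|wr3
(1) want 1×ALU +2rd +1wr — yes → AL0|MU2|ME0|BR1|rd0|wr2
(2) want 1×MEM +1rd +1wr — FU → AL0|MU2|ME0|BR1|rd0|wr2
(3) want 1×BR +2rd +0wr — RD_PORT → AL0|MU2|ME0|BR1|rd0|wr2
(4) want 1×MEM +1rd +0wr — FU → AL0|MU2|ME0|BR1|rd0|wr2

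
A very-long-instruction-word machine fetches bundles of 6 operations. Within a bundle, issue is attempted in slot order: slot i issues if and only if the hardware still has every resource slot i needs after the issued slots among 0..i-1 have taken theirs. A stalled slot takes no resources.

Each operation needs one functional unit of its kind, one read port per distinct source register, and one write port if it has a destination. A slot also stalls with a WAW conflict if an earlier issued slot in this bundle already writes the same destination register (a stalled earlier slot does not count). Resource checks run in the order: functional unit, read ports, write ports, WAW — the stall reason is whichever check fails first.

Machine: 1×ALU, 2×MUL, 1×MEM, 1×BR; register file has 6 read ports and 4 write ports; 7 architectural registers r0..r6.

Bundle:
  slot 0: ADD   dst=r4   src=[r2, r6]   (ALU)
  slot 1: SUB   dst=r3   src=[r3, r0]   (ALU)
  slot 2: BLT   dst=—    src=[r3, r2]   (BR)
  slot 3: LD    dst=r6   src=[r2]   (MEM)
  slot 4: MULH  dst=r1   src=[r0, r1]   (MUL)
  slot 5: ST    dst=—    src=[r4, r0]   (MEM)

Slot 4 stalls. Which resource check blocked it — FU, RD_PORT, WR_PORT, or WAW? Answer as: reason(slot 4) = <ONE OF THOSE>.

reason(slot 4) = RD_PORT

  0. ALU→r4 ⇒ go  {0A/2Mu/1Ld/1B | 4r 3w}
  1. ALU→r3 ⇒ no(FU)  {0A/2Mu/1Ld/1B | 4r 3w}
  2. BR ⇒ go  {0A/2Mu/1Ld/0B | 2r 3w}
  3. MEM→r6 ⇒ go  {0A/2Mu/0Ld/0B | 1r 2w}
  4. MUL→r1 ⇒ no(RD_PORT)  {0A/2Mu/0Ld/0B | 1r 2w}
  5. MEM ⇒ no(FU)  {0A/2Mu/0Ld/0B | 1r 2w}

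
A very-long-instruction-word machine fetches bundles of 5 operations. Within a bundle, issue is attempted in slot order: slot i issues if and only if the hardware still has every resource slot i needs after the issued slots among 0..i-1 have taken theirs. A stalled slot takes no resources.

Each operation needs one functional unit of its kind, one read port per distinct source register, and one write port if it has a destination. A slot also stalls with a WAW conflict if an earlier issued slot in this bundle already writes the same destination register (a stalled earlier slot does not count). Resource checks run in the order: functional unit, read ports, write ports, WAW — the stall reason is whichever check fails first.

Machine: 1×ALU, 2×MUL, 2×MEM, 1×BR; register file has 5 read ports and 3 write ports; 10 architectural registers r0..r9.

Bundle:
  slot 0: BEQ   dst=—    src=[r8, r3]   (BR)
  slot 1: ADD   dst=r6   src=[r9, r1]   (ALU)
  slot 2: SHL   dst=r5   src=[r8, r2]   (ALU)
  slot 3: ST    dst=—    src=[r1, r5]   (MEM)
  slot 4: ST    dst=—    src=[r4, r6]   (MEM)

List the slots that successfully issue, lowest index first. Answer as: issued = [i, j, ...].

[0] BR needs rd=2 wr=0: ok; after: ALU=1 MUL=2 MEM=2 BR=0, R=3, W=3
[1] ALU needs rd=2 wr=1: ok; after: ALU=0 MUL=2 MEM=2 BR=0, R=1, W=2
[2] ALU needs rd=2 wr=1: FU; after: ALU=0 MUL=2 MEM=2 BR=0, R=1, W=2
[3] MEM needs rd=2 wr=0: RD_PORT; after: ALU=0 MUL=2 MEM=2 BR=0, R=1, W=2
[4] MEM needs rd=2 wr=0: RD_PORT; after: ALU=0 MUL=2 MEM=2 BR=0, R=1, W=2

issued = [0, 1]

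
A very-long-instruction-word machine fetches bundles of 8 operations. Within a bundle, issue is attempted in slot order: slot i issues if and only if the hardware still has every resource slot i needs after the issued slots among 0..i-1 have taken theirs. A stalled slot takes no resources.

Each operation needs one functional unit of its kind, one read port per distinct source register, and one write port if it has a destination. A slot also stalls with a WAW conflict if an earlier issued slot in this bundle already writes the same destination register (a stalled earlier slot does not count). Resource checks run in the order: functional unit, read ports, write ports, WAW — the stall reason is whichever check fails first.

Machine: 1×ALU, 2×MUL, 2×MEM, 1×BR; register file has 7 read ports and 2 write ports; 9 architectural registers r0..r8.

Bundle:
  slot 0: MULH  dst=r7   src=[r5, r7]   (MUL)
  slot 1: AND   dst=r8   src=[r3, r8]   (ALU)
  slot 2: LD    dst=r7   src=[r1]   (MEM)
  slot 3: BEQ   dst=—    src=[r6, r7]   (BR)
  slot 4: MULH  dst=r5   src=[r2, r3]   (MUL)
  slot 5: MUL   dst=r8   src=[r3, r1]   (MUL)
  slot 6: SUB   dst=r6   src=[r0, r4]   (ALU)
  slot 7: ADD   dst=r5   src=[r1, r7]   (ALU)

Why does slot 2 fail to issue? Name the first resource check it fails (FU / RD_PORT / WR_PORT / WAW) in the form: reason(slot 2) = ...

slot 0 (MUL): ISSUE — free A1,Mu1,Ld2,B1 rp5 wp1
slot 1 (ALU): ISSUE — free A0,Mu1,Ld2,B1 rp3 wp0
slot 2 (MEM): stall WR_PORT — free A0,Mu1,Ld2,B1 rp3 wp0
slot 3 (BR): ISSUE — free A0,Mu1,Ld2,B0 rp1 wp0
slot 4 (MUL): stall RD_PORT — free A0,Mu1,Ld2,B0 rp1 wp0
slot 5 (MUL): stall RD_PORT — free A0,Mu1,Ld2,B0 rp1 wp0
slot 6 (ALU): stall FU — free A0,Mu1,Ld2,B0 rp1 wp0
slot 7 (ALU): stall FU — free A0,Mu1,Ld2,B0 rp1 wp0

reason(slot 2) = WR_PORT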